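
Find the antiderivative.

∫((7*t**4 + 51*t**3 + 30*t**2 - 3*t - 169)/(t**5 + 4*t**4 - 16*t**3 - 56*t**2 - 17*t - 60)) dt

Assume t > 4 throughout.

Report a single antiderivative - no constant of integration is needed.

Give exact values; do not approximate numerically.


Answer: 5*log(t - 4) + 5*log(t + 3) - 3*log(t + 5) + 3*atan(t).


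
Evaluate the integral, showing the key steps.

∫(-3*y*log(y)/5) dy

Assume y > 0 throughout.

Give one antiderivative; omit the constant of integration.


Step 1. Integrate ∫(-3*y*log(y)/5) dy by parts with u = log(y), dv = (-3*y/5) dy, so v = -3*y**2/10 [assuming y > 0]: now -3*y**2*log(y)/10 + ∫(3*y/10) dy.
Step 2. Evaluate the standard form: now -3*y**2*log(y)/10 + 3*y**2/20.
Answer: -3*y**2*log(y)/10 + 3*y**2/20.


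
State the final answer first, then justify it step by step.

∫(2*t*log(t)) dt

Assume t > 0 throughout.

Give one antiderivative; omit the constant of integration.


The answer is t**2*log(t) - t**2/2.
Step 1. Integrate ∫(2*t*log(t)) dt by parts with u = log(t), dv = (2*t) dt, so v = t**2 [assuming t > 0]: now t**2*log(t) + ∫(-t) dt.
Step 2. Evaluate the standard form: now t**2*log(t) - t**2/2.
Answer: t**2*log(t) - t**2/2.


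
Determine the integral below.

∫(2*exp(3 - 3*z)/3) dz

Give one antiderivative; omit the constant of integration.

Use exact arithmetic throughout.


Answer: -2*exp(3 - 3*z)/9.


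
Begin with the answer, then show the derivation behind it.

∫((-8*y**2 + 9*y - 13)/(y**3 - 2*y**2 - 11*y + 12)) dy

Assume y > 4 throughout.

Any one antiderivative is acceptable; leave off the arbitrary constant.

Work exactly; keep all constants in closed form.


The answer is -5*log(y - 4) + log(y - 1) - 4*log(y + 3).
Step 1. Decompose ∫((-8*y**2 + 9*y - 13)/(y**3 - 2*y**2 - 11*y + 12)) dy by partial fractions, (-8*y**2 + 9*y - 13)/(y**3 - 2*y**2 - 11*y + 12) = -4/(y + 3) + 1/(y - 1) - 5/(y - 4): now ∫(-5/(y - 4)) dy + ∫(1/(y - 1)) dy + ∫(-4/(y + 3)) dy.
Step 2. Evaluate the standard form [assuming y > 1]: now log(y - 1) + ∫(-5/(y - 4)) dy + ∫(-4/(y + 3)) dy.
Step 3. Evaluate the standard form [assuming y > 4]: now -5*log(y - 4) + log(y - 1) + ∫(-4/(y + 3)) dy.
Step 4. Evaluate the standard form [assuming y > -3]: now -5*log(y - 4) + log(y - 1) - 4*log(y + 3).
Answer: -5*log(y - 4) + log(y - 1) - 4*log(y + 3).


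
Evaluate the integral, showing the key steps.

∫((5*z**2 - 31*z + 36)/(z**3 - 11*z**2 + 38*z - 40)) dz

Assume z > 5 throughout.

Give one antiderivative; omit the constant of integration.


Step 1. Decompose ∫((5*z**2 - 31*z + 36)/(z**3 - 11*z**2 + 38*z - 40)) dz by partial fractions, (5*z**2 - 31*z + 36)/(z**3 - 11*z**2 + 38*z - 40) = -1/(z - 2) + 4/(z - 4) + 2/(z - 5): now ∫(2/(z - 5)) dz + ∫(4/(z - 4)) dz + ∫(-1/(z - 2)) dz.
Step 2. Evaluate the standard form [assuming z > 4]: now 4*log(z - 4) + ∫(2/(z - 5)) dz + ∫(-1/(z - 2)) dz.
Step 3. Evaluate the standard form [assuming z > 2]: now 4*log(z - 4) - log(z - 2) + ∫(2/(z - 5)) dz.
Step 4. Evaluate the standard form [assuming z > 5]: now 2*log(z - 5) + 4*log(z - 4) - log(z - 2).
Answer: 2*log(z - 5) + 4*log(z - 4) - log(z - 2).


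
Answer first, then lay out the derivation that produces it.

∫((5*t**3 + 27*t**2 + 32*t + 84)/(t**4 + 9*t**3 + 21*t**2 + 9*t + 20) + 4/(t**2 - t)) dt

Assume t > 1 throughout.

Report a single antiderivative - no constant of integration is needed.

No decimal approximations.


The answer is -4*log(t) + 4*log(t - 1) + 4*log(t + 4) + log(t + 5) + 3*atan(t).
Step 1. Rewrite: now ∫((5*t**3 + 27*t**2 + 32*t + 84)/(t**4 + 9*t**3 + 21*t**2 + 9*t + 20)) dt + ∫(4/(t**2 - t)) dt.
Step 2. Decompose ∫(4/(t**2 - t)) dt by partial fractions, 4/(t**2 - t) = 4/(t - 1) - 4/t: now ∫(-4/t) dt + ∫((5*t**3 + 27*t**2 + 32*t + 84)/(t**4 + 9*t**3 + 21*t**2 + 9*t + 20)) dt + ∫(4/(t - 1)) dt.
Step 3. Evaluate the standard form [assuming t > 0]: now -4*log(t) + ∫((5*t**3 + 27*t**2 + 32*t + 84)/(t**4 + 9*t**3 + 21*t**2 + 9*t + 20)) dt + ∫(4/(t - 1)) dt.
Step 4. Evaluate the standard form [assuming t > 1]: now -4*log(t) + 4*log(t - 1) + ∫((5*t**3 + 27*t**2 + 32*t + 84)/(t**4 + 9*t**3 + 21*t**2 + 9*t + 20)) dt.
Step 5. Decompose ∫((5*t**3 + 27*t**2 + 32*t + 84)/(t**4 + 9*t**3 + 21*t**2 + 9*t + 20)) dt by partial fractions, (5*t**3 + 27*t**2 + 32*t + 84)/(t**4 + 9*t**3 + 21*t**2 + 9*t + 20) = 3/(t**2 + 1) + 1/(t + 5) + 4/(t + 4): now -4*log(t) + 4*log(t - 1) + ∫(4/(t + 4)) dt + ∫(1/(t + 5)) dt + ∫(3/(t**2 + 1)) dt.
Step 6. Evaluate the standard form [assuming t > -5]: now -4*log(t) + 4*log(t - 1) + log(t + 5) + ∫(4/(t + 4)) dt + ∫(3/(t**2 + 1)) dt.
Step 7. Evaluate the standard form [assuming t > -4]: now -4*log(t) + 4*log(t - 1) + 4*log(t + 4) + log(t + 5) + ∫(3/(t**2 + 1)) dt.
Step 8. Evaluate the standard form: now -4*log(t) + 4*log(t - 1) + 4*log(t + 4) + log(t + 5) + 3*atan(t).
Answer: -4*log(t) + 4*log(t - 1) + 4*log(t + 4) + log(t + 5) + 3*atan(t).


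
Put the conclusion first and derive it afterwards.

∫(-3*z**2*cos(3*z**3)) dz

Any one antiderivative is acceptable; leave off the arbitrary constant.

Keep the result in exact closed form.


The answer is -sin(3*z**3)/3.
Step 1. Substitute u = z**3, turning ∫(-3*z**2*cos(3*z**3)) dz into ∫(-cos(3*u)) du: now ∫(-cos(3*u)) du.
Step 2. Evaluate the standard form: now -sin(3*u)/3.
Step 3. Substitute back u = z**3: now -sin(3*z**3)/3.
Answer: -sin(3*z**3)/3.


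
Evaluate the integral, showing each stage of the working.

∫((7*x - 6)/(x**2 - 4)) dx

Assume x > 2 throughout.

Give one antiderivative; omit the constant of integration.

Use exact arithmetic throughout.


Step 1. Decompose ∫((7*x - 6)/(x**2 - 4)) dx by partial fractions, (7*x - 6)/(x**2 - 4) = 5/(x + 2) + 2/(x - 2): now ∫(2/(x - 2)) dx + ∫(5/(x + 2)) dx.
Step 2. Evaluate the standard form [assuming x > 2]: now 2*log(x - 2) + ∫(5/(x + 2)) dx.
Step 3. Evaluate the standard form [assuming x > -2]: now 2*log(x - 2) + 5*log(x + 2).
Answer: 2*log(x - 2) + 5*log(x + 2).


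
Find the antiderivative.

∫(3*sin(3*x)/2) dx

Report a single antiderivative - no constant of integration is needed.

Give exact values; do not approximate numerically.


Answer: -cos(3*x)/2.


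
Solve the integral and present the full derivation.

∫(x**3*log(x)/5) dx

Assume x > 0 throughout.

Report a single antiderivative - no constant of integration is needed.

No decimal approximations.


Step 1. Integrate ∫(x**3*log(x)/5) dx by parts with u = log(x), dv = (x**3/5) dx, so v = x**4/20 [assuming x > 0]: now x**4*log(x)/20 + ∫(-x**3/20) dx.
Step 2. Evaluate the standard form: now x**4*log(x)/20 - x**4/80.
Answer: x**4*log(x)/20 - x**4/80.


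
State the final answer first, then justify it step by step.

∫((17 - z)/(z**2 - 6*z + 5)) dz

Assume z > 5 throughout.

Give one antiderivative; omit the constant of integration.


The answer is 3*log(z - 5) - 4*log(z - 1).
Step 1. Decompose ∫((17 - z)/(z**2 - 6*z + 5)) dz by partial fractions, (17 - z)/(z**2 - 6*z + 5) = -4/(z - 1) + 3/(z - 5): now ∫(3/(z - 5)) dz + ∫(-4/(z - 1)) dz.
Step 2. Evaluate the standard form [assuming z > 5]: now 3*log(z - 5) + ∫(-4/(z - 1)) dz.
Step 3. Evaluate the standard form [assuming z > 1]: now 3*log(z - 5) - 4*log(z - 1).
Answer: 3*log(z - 5) - 4*log(z - 1).


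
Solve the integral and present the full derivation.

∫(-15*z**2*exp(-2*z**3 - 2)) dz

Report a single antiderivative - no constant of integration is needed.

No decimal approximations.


Step 1. Substitute u = z**3 + 1, turning ∫(-15*z**2*exp(-2*z**3 - 2)) dz into ∫(-5*exp(-2*u)) du: now ∫(-5*exp(-2*u)) du.
Step 2. Evaluate the standard form: now 5*exp(-2*u)/2.
Step 3. Substitute back u = z**3 + 1: now 5*exp(-2*z**3 - 2)/2.
Answer: 5*exp(-2*z**3 - 2)/2.


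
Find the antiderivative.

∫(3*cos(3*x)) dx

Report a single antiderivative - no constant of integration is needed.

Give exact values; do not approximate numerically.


Answer: sin(3*x).


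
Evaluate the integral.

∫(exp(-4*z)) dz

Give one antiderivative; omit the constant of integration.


Answer: -exp(-4*z)/4.


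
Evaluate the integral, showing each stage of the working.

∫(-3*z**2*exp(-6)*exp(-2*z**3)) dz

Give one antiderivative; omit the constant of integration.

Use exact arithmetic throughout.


Step 1. Substitute u = z**3 + 3, turning ∫(-3*z**2*exp(-6)*exp(-2*z**3)) dz into ∫(-exp(-2*u)) du: now ∫(-exp(-2*u)) du.
Step 2. Evaluate the standard form: now exp(-2*u)/2.
Step 3. Substitute back u = z**3 + 3: now exp(-2*z**3 - 6)/2.
Answer: exp(-2*z**3 - 6)/2.


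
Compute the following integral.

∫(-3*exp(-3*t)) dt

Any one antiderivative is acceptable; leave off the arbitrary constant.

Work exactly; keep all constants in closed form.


Answer: exp(-3*t).


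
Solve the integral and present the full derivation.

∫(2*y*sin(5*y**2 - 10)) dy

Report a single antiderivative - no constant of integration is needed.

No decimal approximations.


Step 1. Substitute u = y**2 - 2, turning ∫(2*y*sin(5*y**2 - 10)) dy into ∫(sin(5*u)) du: now ∫(sin(5*u)) du.
Step 2. Evaluate the standard form: now -cos(5*u)/5.
Step 3. Substitute back u = y**2 - 2: now -cos(5*y**2 - 10)/5.
Answer: -cos(5*y**2 - 10)/5.


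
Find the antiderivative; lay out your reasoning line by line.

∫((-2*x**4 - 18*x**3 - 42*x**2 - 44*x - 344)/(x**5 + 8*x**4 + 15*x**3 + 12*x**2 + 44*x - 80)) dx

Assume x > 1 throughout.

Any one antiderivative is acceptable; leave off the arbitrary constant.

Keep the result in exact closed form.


Step 1. Decompose ∫((-2*x**4 - 18*x**3 - 42*x**2 - 44*x - 344)/(x**5 + 8*x**4 + 15*x**3 + 12*x**2 + 44*x - 80)) dx by partial fractions, (-2*x**4 - 18*x**3 - 42*x**2 - 44*x - 344)/(x**5 + 8*x**4 + 15*x**3 + 12*x**2 + 44*x - 80) = 4/(x**2 + 4) - 1/(x + 5) + 2/(x + 4) - 3/(x - 1): now ∫(-3/(x - 1)) dx + ∫(2/(x + 4)) dx + ∫(-1/(x + 5)) dx + ∫(4/(x**2 + 4)) dx.
Step 2. Evaluate the standard form [assuming x > 1]: now -3*log(x - 1) + ∫(2/(x + 4)) dx + ∫(-1/(x + 5)) dx + ∫(4/(x**2 + 4)) dx.
Step 3. Evaluate the standard form [assuming x > -4]: now -3*log(x - 1) + 2*log(x + 4) + ∫(-1/(x + 5)) dx + ∫(4/(x**2 + 4)) dx.
Step 4. Evaluate the standard form [assuming x > -5]: now -3*log(x - 1) + 2*log(x + 4) - log(x + 5) + ∫(4/(x**2 + 4)) dx.
Step 5. Evaluate the standard form: now -3*log(x - 1) + 2*log(x + 4) - log(x + 5) + 2*atan(x/2).
Answer: -3*log(x - 1) + 2*log(x + 4) - log(x + 5) + 2*atan(x/2).


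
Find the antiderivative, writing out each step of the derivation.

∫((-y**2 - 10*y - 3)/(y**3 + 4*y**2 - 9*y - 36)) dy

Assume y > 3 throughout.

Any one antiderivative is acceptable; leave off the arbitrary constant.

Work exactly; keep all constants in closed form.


Step 1. Decompose ∫((-y**2 - 10*y - 3)/(y**3 + 4*y**2 - 9*y - 36)) dy by partial fractions, (-y**2 - 10*y - 3)/(y**3 + 4*y**2 - 9*y - 36) = 3/(y + 4) - 3/(y + 3) - 1/(y - 3): now ∫(-1/(y - 3)) dy + ∫(-3/(y + 3)) dy + ∫(3/(y + 4)) dy.
Step 2. Evaluate the standard form [assuming y > -3]: now -3*log(y + 3) + ∫(-1/(y - 3)) dy + ∫(3/(y + 4)) dy.
Step 3. Evaluate the standard form [assuming y > 3]: now -log(y - 3) - 3*log(y + 3) + ∫(3/(y + 4)) dy.
Step 4. Evaluate the standard form [assuming y > -4]: now -log(y - 3) - 3*log(y + 3) + 3*log(y + 4).
Answer: -log(y - 3) - 3*log(y + 3) + 3*log(y + 4).


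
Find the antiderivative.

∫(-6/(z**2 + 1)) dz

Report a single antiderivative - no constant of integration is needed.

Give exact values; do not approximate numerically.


Answer: -6*atan(z).


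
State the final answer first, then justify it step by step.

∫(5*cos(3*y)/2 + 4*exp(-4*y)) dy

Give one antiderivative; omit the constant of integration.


The answer is 5*sin(3*y)/6 - exp(-4*y).
Step 1. Rewrite: now ∫(4*exp(-4*y)) dy + ∫(5*cos(3*y)/2) dy.
Step 2. Evaluate the standard form: now ∫(5*cos(3*y)/2) dy - exp(-4*y).
Step 3. Evaluate the standard form: now 5*sin(3*y)/6 - exp(-4*y).
Answer: 5*sin(3*y)/6 - exp(-4*y).


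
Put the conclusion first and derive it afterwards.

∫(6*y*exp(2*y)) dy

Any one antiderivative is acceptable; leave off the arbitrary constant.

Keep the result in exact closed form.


The answer is 3*y*exp(2*y) - 3*exp(2*y)/2.
Step 1. Integrate ∫(6*y*exp(2*y)) dy by parts with u = y, dv = (6*exp(2*y)) dy, so v = 3*exp(2*y): now 3*y*exp(2*y) + ∫(-3*exp(2*y)) dy.
Step 2. Evaluate the standard form: now 3*y*exp(2*y) - 3*exp(2*y)/2.
Answer: 3*y*exp(2*y) - 3*exp(2*y)/2.


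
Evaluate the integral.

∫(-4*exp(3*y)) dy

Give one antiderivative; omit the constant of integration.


Answer: -4*exp(3*y)/3.


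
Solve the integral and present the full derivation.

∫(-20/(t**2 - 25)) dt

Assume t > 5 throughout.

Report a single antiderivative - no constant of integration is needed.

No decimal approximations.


Step 1. Decompose ∫(-20/(t**2 - 25)) dt by partial fractions, -20/(t**2 - 25) = 2/(t + 5) - 2/(t - 5): now ∫(-2/(t - 5)) dt + ∫(2/(t + 5)) dt.
Step 2. Evaluate the standard form [assuming t > -5]: now 2*log(t + 5) + ∫(-2/(t - 5)) dt.
Step 3. Evaluate the standard form [assuming t > 5]: now -2*log(t - 5) + 2*log(t + 5).
Answer: -2*log(t - 5) + 2*log(t + 5).


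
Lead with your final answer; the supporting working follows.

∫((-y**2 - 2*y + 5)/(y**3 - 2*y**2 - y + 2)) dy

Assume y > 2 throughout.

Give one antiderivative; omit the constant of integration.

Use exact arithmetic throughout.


The answer is -log(y - 2) - log(y - 1) + log(y + 1).
Step 1. Decompose ∫((-y**2 - 2*y + 5)/(y**3 - 2*y**2 - y + 2)) dy by partial fractions, (-y**2 - 2*y + 5)/(y**3 - 2*y**2 - y + 2) = 1/(y + 1) - 1/(y - 1) - 1/(y - 2): now ∫(-1/(y - 2)) dy + ∫(-1/(y - 1)) dy + ∫(1/(y + 1)) dy.
Step 2. Evaluate the standard form [assuming y > 1]: now -log(y - 1) + ∫(-1/(y - 2)) dy + ∫(1/(y + 1)) dy.
Step 3. Evaluate the standard form [assuming y > -1]: now -log(y - 1) + log(y + 1) + ∫(-1/(y - 2)) dy.
Step 4. Evaluate the standard form [assuming y > 2]: now -log(y - 2) - log(y - 1) + log(y + 1).
Answer: -log(y - 2) - log(y - 1) + log(y + 1).


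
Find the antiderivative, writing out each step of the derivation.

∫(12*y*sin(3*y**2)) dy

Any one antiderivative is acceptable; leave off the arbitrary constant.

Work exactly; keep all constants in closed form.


Step 1. Substitute u = y**2, turning ∫(12*y*sin(3*y**2)) dy into ∫(6*sin(3*u)) du: now ∫(6*sin(3*u)) du.
Step 2. Evaluate the standard form: now -2*cos(3*u).
Step 3. Substitute back u = y**2: now -2*cos(3*y**2).
Answer: -2*cos(3*y**2).


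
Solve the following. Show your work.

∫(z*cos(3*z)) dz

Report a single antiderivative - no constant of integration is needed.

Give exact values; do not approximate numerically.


Step 1. Integrate ∫(z*cos(3*z)) dz by parts with u = z, dv = (cos(3*z)) dz, so v = sin(3*z)/3: now z*sin(3*z)/3 + ∫(-sin(3*z)/3) dz.
Step 2. Evaluate the standard form: now z*sin(3*z)/3 + cos(3*z)/9.
Answer: z*sin(3*z)/3 + cos(3*z)/9.


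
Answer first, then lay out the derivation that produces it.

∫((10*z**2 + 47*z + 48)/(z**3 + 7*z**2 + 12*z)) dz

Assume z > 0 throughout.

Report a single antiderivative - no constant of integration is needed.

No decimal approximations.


The answer is 4*log(z) + log(z + 3) + 5*log(z + 4).
Step 1. Decompose ∫((10*z**2 + 47*z + 48)/(z**3 + 7*z**2 + 12*z)) dz by partial fractions, (10*z**2 + 47*z + 48)/(z**3 + 7*z**2 + 12*z) = 5/(z + 4) + 1/(z + 3) + 4/z: now ∫(4/z) dz + ∫(1/(z + 3)) dz + ∫(5/(z + 4)) dz.
Step 2. Evaluate the standard form [assuming z > 0]: now 4*log(z) + ∫(1/(z + 3)) dz + ∫(5/(z + 4)) dz.
Step 3. Evaluate the standard form [assuming z > -3]: now 4*log(z) + log(z + 3) + ∫(5/(z + 4)) dz.
Step 4. Evaluate the standard form [assuming z > -4]: now 4*log(z) + log(z + 3) + 5*log(z + 4).
Answer: 4*log(z) + log(z + 3) + 5*log(z + 4).


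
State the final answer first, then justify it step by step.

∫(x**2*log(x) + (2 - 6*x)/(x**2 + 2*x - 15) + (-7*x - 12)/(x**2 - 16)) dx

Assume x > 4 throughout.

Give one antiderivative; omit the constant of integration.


The answer is x**3*log(x)/3 - x**3/9 - 5*log(x - 4) - 2*log(x - 3) - 2*log(x + 4) - 4*log(x + 5).
Step 1. Rewrite: now ∫(x**2*log(x)) dx + ∫((2 - 6*x)/(x**2 + 2*x - 15)) dx + ∫((-7*x - 12)/(x**2 - 16)) dx.
Step 2. Decompose ∫((2 - 6*x)/(x**2 + 2*x - 15)) dx by partial fractions, (2 - 6*x)/(x**2 + 2*x - 15) = -4/(x + 5) - 2/(x - 3): now ∫(x**2*log(x)) dx + ∫((-7*x - 12)/(x**2 - 16)) dx + ∫(-2/(x - 3)) dx + ∫(-4/(x + 5)) dx.
Step 3. Evaluate the standard form [assuming x > 3]: now -2*log(x - 3) + ∫(x**2*log(x)) dx + ∫((-7*x - 12)/(x**2 - 16)) dx + ∫(-4/(x + 5)) dx.
Step 4. Evaluate the standard form [assuming x > -5]: now -2*log(x - 3) - 4*log(x + 5) + ∫(x**2*log(x)) dx + ∫((-7*x - 12)/(x**2 - 16)) dx.
Step 5. Decompose ∫((-7*x - 12)/(x**2 - 16)) dx by partial fractions, (-7*x - 12)/(x**2 - 16) = -2/(x + 4) - 5/(x - 4): now -2*log(x - 3) - 4*log(x + 5) + ∫(x**2*log(x)) dx + ∫(-5/(x - 4)) dx + ∫(-2/(x + 4)) dx.
Step 6. Evaluate the standard form [assuming x > 4]: now -5*log(x - 4) - 2*log(x - 3) - 4*log(x + 5) + ∫(x**2*log(x)) dx + ∫(-2/(x + 4)) dx.
Step 7. Evaluate the standard form [assuming x > -4]: now -5*log(x - 4) - 2*log(x - 3) - 2*log(x + 4) - 4*log(x + 5) + ∫(x**2*log(x)) dx.
Step 8. Integrate ∫(x**2*log(x)) dx by parts with u = log(x), dv = (x**2) dx, so v = x**3/3 [assuming x > 0]: now x**3*log(x)/3 - 5*log(x - 4) - 2*log(x - 3) - 2*log(x + 4) - 4*log(x + 5) + ∫(-x**2/3) dx.
Step 9. Evaluate the standard form: now x**3*log(x)/3 - x**3/9 - 5*log(x - 4) - 2*log(x - 3) - 2*log(x + 4) - 4*log(x + 5).
Answer: x**3*log(x)/3 - x**3/9 - 5*log(x - 4) - 2*log(x - 3) - 2*log(x + 4) - 4*log(x + 5).


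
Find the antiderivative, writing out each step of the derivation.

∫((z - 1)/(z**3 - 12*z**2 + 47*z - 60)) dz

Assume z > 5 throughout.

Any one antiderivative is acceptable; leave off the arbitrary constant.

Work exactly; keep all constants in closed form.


Step 1. Decompose ∫((z - 1)/(z**3 - 12*z**2 + 47*z - 60)) dz by partial fractions, (z - 1)/(z**3 - 12*z**2 + 47*z - 60) = 1/(z - 3) - 3/(z - 4) + 2/(z - 5): now ∫(2/(z - 5)) dz + ∫(-3/(z - 4)) dz + ∫(1/(z - 3)) dz.
Step 2. Evaluate the standard form [assuming z > 4]: now -3*log(z - 4) + ∫(2/(z - 5)) dz + ∫(1/(z - 3)) dz.
Step 3. Evaluate the standard form [assuming z > 3]: now -3*log(z - 4) + log(z - 3) + ∫(2/(z - 5)) dz.
Step 4. Evaluate the standard form [assuming z > 5]: now 2*log(z - 5) - 3*log(z - 4) + log(z - 3).
Answer: 2*log(z - 5) - 3*log(z - 4) + log(z - 3).


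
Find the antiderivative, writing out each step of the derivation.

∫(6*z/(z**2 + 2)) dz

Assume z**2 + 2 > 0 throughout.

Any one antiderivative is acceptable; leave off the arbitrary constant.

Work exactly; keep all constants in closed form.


Step 1. Substitute u = z**2 + 2, turning ∫(6*z/(z**2 + 2)) dz into ∫(3/u) du: now ∫(3/u) du.
Step 2. Evaluate the standard form [assuming u > 0]: now 3*log(u).
Step 3. Substitute back u = z**2 + 2: now 3*log(z**2 + 2).
Answer: 3*log(z**2 + 2).


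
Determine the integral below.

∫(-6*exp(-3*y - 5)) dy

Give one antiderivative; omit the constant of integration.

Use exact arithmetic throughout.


Answer: 2*exp(-3*y - 5).


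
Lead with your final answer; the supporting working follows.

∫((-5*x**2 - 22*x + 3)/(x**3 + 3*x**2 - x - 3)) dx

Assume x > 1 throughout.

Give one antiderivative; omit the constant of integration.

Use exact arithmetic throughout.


The answer is -3*log(x - 1) - 5*log(x + 1) + 3*log(x + 3).
Step 1. Decompose ∫((-5*x**2 - 22*x + 3)/(x**3 + 3*x**2 - x - 3)) dx by partial fractions, (-5*x**2 - 22*x + 3)/(x**3 + 3*x**2 - x - 3) = 3/(x + 3) - 5/(x + 1) - 3/(x - 1): now ∫(-3/(x - 1)) dx + ∫(-5/(x + 1)) dx + ∫(3/(x + 3)) dx.
Step 2. Evaluate the standard form [assuming x > 1]: now -3*log(x - 1) + ∫(-5/(x + 1)) dx + ∫(3/(x + 3)) dx.
Step 3. Evaluate the standard form [assuming x > -3]: now -3*log(x - 1) + 3*log(x + 3) + ∫(-5/(x + 1)) dx.
Step 4. Evaluate the standard form [assuming x > -1]: now -3*log(x - 1) - 5*log(x + 1) + 3*log(x + 3).
Answer: -3*log(x - 1) - 5*log(x + 1) + 3*log(x + 3).


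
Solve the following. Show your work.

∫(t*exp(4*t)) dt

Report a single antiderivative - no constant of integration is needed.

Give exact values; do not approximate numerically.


Step 1. Integrate ∫(t*exp(4*t)) dt by parts with u = t, dv = (exp(4*t)) dt, so v = exp(4*t)/4: now t*exp(4*t)/4 + ∫(-exp(4*t)/4) dt.
Step 2. Evaluate the standard form: now t*exp(4*t)/4 - exp(4*t)/16.
Answer: t*exp(4*t)/4 - exp(4*t)/16.


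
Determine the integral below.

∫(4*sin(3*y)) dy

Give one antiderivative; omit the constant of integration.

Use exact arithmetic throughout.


Answer: -4*cos(3*y)/3.


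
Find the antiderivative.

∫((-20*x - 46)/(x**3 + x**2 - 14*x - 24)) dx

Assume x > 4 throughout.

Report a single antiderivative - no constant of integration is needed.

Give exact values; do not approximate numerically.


Answer: -3*log(x - 4) + log(x + 2) + 2*log(x + 3).


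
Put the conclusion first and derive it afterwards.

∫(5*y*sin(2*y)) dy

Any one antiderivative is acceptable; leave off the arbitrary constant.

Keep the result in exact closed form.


The answer is -5*y*cos(2*y)/2 + 5*sin(2*y)/4.
Step 1. Integrate ∫(5*y*sin(2*y)) dy by parts with u = y, dv = (5*sin(2*y)) dy, so v = -5*cos(2*y)/2: now -5*y*cos(2*y)/2 + ∫(5*cos(2*y)/2) dy.
Step 2. Evaluate the standard form: now -5*y*cos(2*y)/2 + 5*sin(2*y)/4.
Answer: -5*y*cos(2*y)/2 + 5*sin(2*y)/4.


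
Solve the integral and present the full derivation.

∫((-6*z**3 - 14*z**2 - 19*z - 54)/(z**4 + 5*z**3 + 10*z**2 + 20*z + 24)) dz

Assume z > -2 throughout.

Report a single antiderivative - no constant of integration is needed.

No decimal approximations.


Step 1. Decompose ∫((-6*z**3 - 14*z**2 - 19*z - 54)/(z**4 + 5*z**3 + 10*z**2 + 20*z + 24)) dz by partial fractions, (-6*z**3 - 14*z**2 - 19*z - 54)/(z**4 + 5*z**3 + 10*z**2 + 20*z + 24) = 1/(z**2 + 4) - 3/(z + 3) - 3/(z + 2): now ∫(-3/(z + 2)) dz + ∫(-3/(z + 3)) dz + ∫(1/(z**2 + 4)) dz.
Step 2. Evaluate the standard form [assuming z > -2]: now -3*log(z + 2) + ∫(-3/(z + 3)) dz + ∫(1/(z**2 + 4)) dz.
Step 3. Evaluate the standard form [assuming z > -3]: now -3*log(z + 2) - 3*log(z + 3) + ∫(1/(z**2 + 4)) dz.
Step 4. Evaluate the standard form: now -3*log(z + 2) - 3*log(z + 3) + atan(z/2)/2.
Answer: -3*log(z + 2) - 3*log(z + 3) + atan(z/2)/2.


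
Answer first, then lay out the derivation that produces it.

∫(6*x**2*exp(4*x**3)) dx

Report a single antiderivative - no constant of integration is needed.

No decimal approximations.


The answer is exp(4*x**3)/2.
Step 1. Substitute u = x**3, turning ∫(6*x**2*exp(4*x**3)) dx into ∫(2*exp(4*u)) du: now ∫(2*exp(4*u)) du.
Step 2. Evaluate the standard form: now exp(4*u)/2.
Step 3. Substitute back u = x**3: now exp(4*x**3)/2.
Answer: exp(4*x**3)/2.


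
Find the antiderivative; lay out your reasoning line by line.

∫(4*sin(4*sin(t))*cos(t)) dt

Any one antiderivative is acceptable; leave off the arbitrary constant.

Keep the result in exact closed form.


Step 1. Substitute u = sin(t), turning ∫(4*sin(4*sin(t))*cos(t)) dt into ∫(4*sin(4*u)) du: now ∫(4*sin(4*u)) du.
Step 2. Evaluate the standard form: now -cos(4*u).
Step 3. Substitute back u = sin(t): now -cos(4*sin(t)).
Answer: -cos(4*sin(t)).


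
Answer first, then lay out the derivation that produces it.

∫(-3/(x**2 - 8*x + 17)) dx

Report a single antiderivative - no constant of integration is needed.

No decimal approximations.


The answer is -3*atan(x - 4).
Step 1. Substitute u = x - 4, turning ∫(-3/(x**2 - 8*x + 17)) dx into ∫(-3/(u**2 + 1)) du: now ∫(-3/(u**2 + 1)) du.
Step 2. Evaluate the standard form: now -3*atan(u).
Step 3. Substitute back u = x - 4: now -3*atan(x - 4).
Answer: -3*atan(x - 4).


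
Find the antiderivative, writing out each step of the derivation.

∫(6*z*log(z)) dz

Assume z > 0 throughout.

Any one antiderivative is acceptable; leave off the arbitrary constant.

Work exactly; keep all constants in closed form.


Step 1. Integrate ∫(6*z*log(z)) dz by parts with u = log(z), dv = (6*z) dz, so v = 3*z**2 [assuming z > 0]: now 3*z**2*log(z) + ∫(-3*z) dz.
Step 2. Evaluate the standard form: now 3*z**2*log(z) - 3*z**2/2.
Answer: 3*z**2*log(z) - 3*z**2/2.


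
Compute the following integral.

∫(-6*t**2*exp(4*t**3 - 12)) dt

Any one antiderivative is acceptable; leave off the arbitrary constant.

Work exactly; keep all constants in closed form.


Answer: -exp(4*t**3 - 12)/2.


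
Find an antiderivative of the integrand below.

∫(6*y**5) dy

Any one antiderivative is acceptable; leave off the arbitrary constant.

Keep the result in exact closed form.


Answer: y**6.


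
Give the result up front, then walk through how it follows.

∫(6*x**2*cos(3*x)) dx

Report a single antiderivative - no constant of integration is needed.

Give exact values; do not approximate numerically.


The answer is 2*x**2*sin(3*x) + 4*x*cos(3*x)/3 - 4*sin(3*x)/9.
Step 1. Integrate ∫(6*x**2*cos(3*x)) dx by parts with u = x**2, dv = (6*cos(3*x)) dx, so v = 2*sin(3*x): now 2*x**2*sin(3*x) + ∫(-4*x*sin(3*x)) dx.
Step 2. Integrate ∫(-4*x*sin(3*x)) dx by parts with u = x, dv = (-4*sin(3*x)) dx, so v = 4*cos(3*x)/3: now 2*x**2*sin(3*x) + 4*x*cos(3*x)/3 + ∫(-4*cos(3*x)/3) dx.
Step 3. Evaluate the standard form: now 2*x**2*sin(3*x) + 4*x*cos(3*x)/3 - 4*sin(3*x)/9.
Answer: 2*x**2*sin(3*x) + 4*x*cos(3*x)/3 - 4*sin(3*x)/9.


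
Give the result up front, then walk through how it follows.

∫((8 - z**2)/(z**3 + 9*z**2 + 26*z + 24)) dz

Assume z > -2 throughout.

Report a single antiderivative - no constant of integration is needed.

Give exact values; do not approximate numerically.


The answer is 2*log(z + 2) + log(z + 3) - 4*log(z + 4).
Step 1. Decompose ∫((8 - z**2)/(z**3 + 9*z**2 + 26*z + 24)) dz by partial fractions, (8 - z**2)/(z**3 + 9*z**2 + 26*z + 24) = -4/(z + 4) + 1/(z + 3) + 2/(z + 2): now ∫(2/(z + 2)) dz + ∫(1/(z + 3)) dz + ∫(-4/(z + 4)) dz.
Step 2. Evaluate the standard form [assuming z > -2]: now 2*log(z + 2) + ∫(1/(z + 3)) dz + ∫(-4/(z + 4)) dz.
Step 3. Evaluate the standard form [assuming z > -3]: now 2*log(z + 2) + log(z + 3) + ∫(-4/(z + 4)) dz.
Step 4. Evaluate the standard form [assuming z > -4]: now 2*log(z + 2) + log(z + 3) - 4*log(z + 4).
Answer: 2*log(z + 2) + log(z + 3) - 4*log(z + 4).


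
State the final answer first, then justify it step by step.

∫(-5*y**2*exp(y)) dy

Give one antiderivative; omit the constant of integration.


The answer is -5*y**2*exp(y) + 10*y*exp(y) - 10*exp(y).
Step 1. Integrate ∫(-5*y**2*exp(y)) dy by parts with u = y**2, dv = (-5*exp(y)) dy, so v = -5*exp(y): now -5*y**2*exp(y) + ∫(10*y*exp(y)) dy.
Step 2. Integrate ∫(10*y*exp(y)) dy by parts with u = y, dv = (10*exp(y)) dy, so v = 10*exp(y): now -5*y**2*exp(y) + 10*y*exp(y) + ∫(-10*exp(y)) dy.
Step 3. Evaluate the standard form: now -5*y**2*exp(y) + 10*y*exp(y) - 10*exp(y).
Answer: -5*y**2*exp(y) + 10*y*exp(y) - 10*exp(y).


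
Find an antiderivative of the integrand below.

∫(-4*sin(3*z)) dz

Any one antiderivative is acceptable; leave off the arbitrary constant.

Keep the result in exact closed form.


Answer: 4*cos(3*z)/3.


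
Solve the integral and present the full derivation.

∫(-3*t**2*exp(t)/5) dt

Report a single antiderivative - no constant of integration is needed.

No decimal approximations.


Step 1. Integrate ∫(-3*t**2*exp(t)/5) dt by parts with u = t**2, dv = (-3*exp(t)/5) dt, so v = -3*exp(t)/5: now -3*t**2*exp(t)/5 + ∫(6*t*exp(t)/5) dt.
Step 2. Integrate ∫(6*t*exp(t)/5) dt by parts with u = t, dv = (6*exp(t)/5) dt, so v = 6*exp(t)/5: now -3*t**2*exp(t)/5 + 6*t*exp(t)/5 + ∫(-6*exp(t)/5) dt.
Step 3. Evaluate the standard form: now -3*t**2*exp(t)/5 + 6*t*exp(t)/5 - 6*exp(t)/5.
Answer: -3*t**2*exp(t)/5 + 6*t*exp(t)/5 - 6*exp(t)/5.


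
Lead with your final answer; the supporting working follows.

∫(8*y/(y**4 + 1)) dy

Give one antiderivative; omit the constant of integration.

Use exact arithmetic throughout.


The answer is 4*atan(y**2).
Step 1. Substitute u = y**2, turning ∫(8*y/(y**4 + 1)) dy into ∫(4/(u**2 + 1)) du: now ∫(4/(u**2 + 1)) du.
Step 2. Evaluate the standard form: now 4*atan(u).
Step 3. Substitute back u = y**2: now 4*atan(y**2).
Answer: 4*atan(y**2).


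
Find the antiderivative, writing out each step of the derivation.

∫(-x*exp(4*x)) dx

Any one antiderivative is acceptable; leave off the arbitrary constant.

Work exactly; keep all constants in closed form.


Step 1. Integrate ∫(-x*exp(4*x)) dx by parts with u = x, dv = (-exp(4*x)) dx, so v = -exp(4*x)/4: now -x*exp(4*x)/4 + ∫(exp(4*x)/4) dx.
Step 2. Evaluate the standard form: now -x*exp(4*x)/4 + exp(4*x)/16.
Answer: -x*exp(4*x)/4 + exp(4*x)/16.


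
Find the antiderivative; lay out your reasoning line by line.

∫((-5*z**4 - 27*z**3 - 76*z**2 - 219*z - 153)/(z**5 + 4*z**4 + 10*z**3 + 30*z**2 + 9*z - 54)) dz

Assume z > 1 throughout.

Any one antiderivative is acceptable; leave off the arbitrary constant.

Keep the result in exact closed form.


Step 1. Decompose ∫((-5*z**4 - 27*z**3 - 76*z**2 - 219*z - 153)/(z**5 + 4*z**4 + 10*z**3 + 30*z**2 + 9*z - 54)) dz by partial fractions, (-5*z**4 - 27*z**3 - 76*z**2 - 219*z - 153)/(z**5 + 4*z**4 + 10*z**3 + 30*z**2 + 9*z - 54) = -3/(z**2 + 9) + 2/(z + 3) - 3/(z + 2) - 4/(z - 1): now ∫(-4/(z - 1)) dz + ∫(-3/(z + 2)) dz + ∫(2/(z + 3)) dz + ∫(-3/(z**2 + 9)) dz.
Step 2. Evaluate the standard form [assuming z > -3]: now 2*log(z + 3) + ∫(-4/(z - 1)) dz + ∫(-3/(z + 2)) dz + ∫(-3/(z**2 + 9)) dz.
Step 3. Evaluate the standard form [assuming z > 1]: now -4*log(z - 1) + 2*log(z + 3) + ∫(-3/(z + 2)) dz + ∫(-3/(z**2 + 9)) dz.
Step 4. Evaluate the standard form [assuming z > -2]: now -4*log(z - 1) - 3*log(z + 2) + 2*log(z + 3) + ∫(-3/(z**2 + 9)) dz.
Step 5. Evaluate the standard form: now -4*log(z - 1) - 3*log(z + 2) + 2*log(z + 3) - atan(z/3).
Answer: -4*log(z - 1) - 3*log(z + 2) + 2*log(z + 3) - atan(z/3).


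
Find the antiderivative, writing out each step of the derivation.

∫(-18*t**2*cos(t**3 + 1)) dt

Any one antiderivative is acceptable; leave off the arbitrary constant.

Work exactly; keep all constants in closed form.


Step 1. Substitute u = t**3 + 1, turning ∫(-18*t**2*cos(t**3 + 1)) dt into ∫(-6*cos(u)) du: now ∫(-6*cos(u)) du.
Step 2. Evaluate the standard form: now -6*sin(u).
Step 3. Substitute back u = t**3 + 1: now -6*sin(t**3 + 1).
Answer: -6*sin(t**3 + 1).


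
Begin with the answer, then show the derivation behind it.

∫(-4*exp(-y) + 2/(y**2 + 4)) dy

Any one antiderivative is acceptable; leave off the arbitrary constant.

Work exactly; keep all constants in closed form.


The answer is atan(y/2) + 4*exp(-y).
Step 1. Rewrite: now ∫(2/(y**2 + 4)) dy + ∫(-4*exp(-y)) dy.
Step 2. Evaluate the standard form: now ∫(2/(y**2 + 4)) dy + 4*exp(-y).
Step 3. Evaluate the standard form: now atan(y/2) + 4*exp(-y).
Answer: atan(y/2) + 4*exp(-y).


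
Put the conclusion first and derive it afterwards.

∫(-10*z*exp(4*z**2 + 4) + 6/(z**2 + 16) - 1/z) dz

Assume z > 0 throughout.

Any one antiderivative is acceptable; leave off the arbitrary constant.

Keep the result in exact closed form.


The answer is -5*exp(4*z**2 + 4)/4 - log(z) + 3*atan(z/4)/2.
Step 1. Rewrite: now ∫(-1/z) dz + ∫(-10*z*exp(4*z**2 + 4)) dz + ∫(6/(z**2 + 16)) dz.
Step 2. Evaluate the standard form: now 3*atan(z/4)/2 + ∫(-1/z) dz + ∫(-10*z*exp(4*z**2 + 4)) dz.
Step 3. Evaluate the standard form [assuming z > 0]: now -log(z) + 3*atan(z/4)/2 + ∫(-10*z*exp(4*z**2 + 4)) dz.
Step 4. Substitute u = z**2 + 1, turning ∫(-10*z*exp(4*z**2 + 4)) dz into ∫(-5*exp(4*u)) du: now -log(z) + 3*atan(z/4)/2 + ∫(-5*exp(4*u)) du.
Step 5. Evaluate the standard form: now -5*exp(4*u)/4 - log(z) + 3*atan(z/4)/2.
Step 6. Substitute back u = z**2 + 1: now -5*exp(4*z**2 + 4)/4 - log(z) + 3*atan(z/4)/2.
Answer: -5*exp(4*z**2 + 4)/4 - log(z) + 3*atan(z/4)/2.


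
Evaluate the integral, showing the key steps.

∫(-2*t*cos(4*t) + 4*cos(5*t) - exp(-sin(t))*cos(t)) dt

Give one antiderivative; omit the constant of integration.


Step 1. Rewrite: now ∫(-2*t*cos(4*t)) dt + ∫(-exp(-sin(t))*cos(t)) dt + ∫(4*cos(5*t)) dt.
Step 2. Substitute u = sin(t), turning ∫(-exp(-sin(t))*cos(t)) dt into ∫(-exp(-u)) du: now ∫(-2*t*cos(4*t)) dt + ∫(-exp(-u)) du + ∫(4*cos(5*t)) dt.
Step 3. Evaluate the standard form: now ∫(-2*t*cos(4*t)) dt + ∫(4*cos(5*t)) dt + exp(-u).
Step 4. Substitute back u = sin(t): now ∫(-2*t*cos(4*t)) dt + ∫(4*cos(5*t)) dt + exp(-sin(t)).
Step 5. Integrate ∫(-2*t*cos(4*t)) dt by parts with u = t, dv = (-2*cos(4*t)) dt, so v = -sin(4*t)/2: now -t*sin(4*t)/2 + ∫(sin(4*t)/2) dt + ∫(4*cos(5*t)) dt + exp(-sin(t)).
Step 6. Evaluate the standard form: now -t*sin(4*t)/2 - cos(4*t)/8 + ∫(4*cos(5*t)) dt + exp(-sin(t)).
Step 7. Evaluate the standard form: now -t*sin(4*t)/2 + 4*sin(5*t)/5 - cos(4*t)/8 + exp(-sin(t)).
Answer: -t*sin(4*t)/2 + 4*sin(5*t)/5 - cos(4*t)/8 + exp(-sin(t)).


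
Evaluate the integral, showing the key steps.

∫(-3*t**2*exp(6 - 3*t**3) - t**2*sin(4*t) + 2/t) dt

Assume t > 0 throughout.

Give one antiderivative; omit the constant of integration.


Step 1. Rewrite: now ∫(2/t) dt + ∫(-3*t**2*exp(6 - 3*t**3)) dt + ∫(-t**2*sin(4*t)) dt.
Step 2. Substitute u = t**3 - 2, turning ∫(-3*t**2*exp(6 - 3*t**3)) dt into ∫(-exp(-3*u)) du: now ∫(2/t) dt + ∫(-t**2*sin(4*t)) dt + ∫(-exp(-3*u)) du.
Step 3. Evaluate the standard form: now ∫(2/t) dt + ∫(-t**2*sin(4*t)) dt + exp(-3*u)/3.
Step 4. Substitute back u = t**3 - 2: now exp(6 - 3*t**3)/3 + ∫(2/t) dt + ∫(-t**2*sin(4*t)) dt.
Step 5. Integrate ∫(-t**2*sin(4*t)) dt by parts with u = t**2, dv = (-sin(4*t)) dt, so v = cos(4*t)/4: now t**2*cos(4*t)/4 + exp(6 - 3*t**3)/3 + ∫(2/t) dt + ∫(-t*cos(4*t)/2) dt.
Step 6. Integrate ∫(-t*cos(4*t)/2) dt by parts with u = t, dv = (-cos(4*t)/2) dt, so v = -sin(4*t)/8: now t**2*cos(4*t)/4 - t*sin(4*t)/8 + exp(6 - 3*t**3)/3 + ∫(2/t) dt + ∫(sin(4*t)/8) dt.
Step 7. Evaluate the standard form: now t**2*cos(4*t)/4 - t*sin(4*t)/8 + exp(6 - 3*t**3)/3 - cos(4*t)/32 + ∫(2/t) dt.
Step 8. Evaluate the standard form [assuming t > 0]: now t**2*cos(4*t)/4 - t*sin(4*t)/8 + exp(6 - 3*t**3)/3 + 2*log(t) - cos(4*t)/32.
Answer: t**2*cos(4*t)/4 - t*sin(4*t)/8 + exp(6 - 3*t**3)/3 + 2*log(t) - cos(4*t)/32.


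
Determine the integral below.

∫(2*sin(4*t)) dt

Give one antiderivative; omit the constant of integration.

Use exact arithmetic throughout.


Answer: -cos(4*t)/2.


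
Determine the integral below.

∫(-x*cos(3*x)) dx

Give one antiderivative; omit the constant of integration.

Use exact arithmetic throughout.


Answer: -x*sin(3*x)/3 - cos(3*x)/9.


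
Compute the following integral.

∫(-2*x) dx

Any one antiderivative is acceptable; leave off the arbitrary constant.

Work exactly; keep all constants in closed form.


Answer: -x**2.


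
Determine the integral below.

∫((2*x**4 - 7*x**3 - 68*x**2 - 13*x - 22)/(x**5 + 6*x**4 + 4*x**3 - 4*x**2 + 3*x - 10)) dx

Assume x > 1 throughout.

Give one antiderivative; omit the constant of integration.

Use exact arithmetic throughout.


Answer: -3*log(x - 1) + 4*log(x + 2) + log(x + 5) - 3*atan(x).


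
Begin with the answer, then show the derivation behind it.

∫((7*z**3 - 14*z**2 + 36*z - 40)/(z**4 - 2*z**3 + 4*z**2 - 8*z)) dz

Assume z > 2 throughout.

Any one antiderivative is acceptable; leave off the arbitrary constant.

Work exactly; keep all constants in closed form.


The answer is 5*log(z) + 2*log(z - 2) - 2*atan(z/2).
Step 1. Decompose ∫((7*z**3 - 14*z**2 + 36*z - 40)/(z**4 - 2*z**3 + 4*z**2 - 8*z)) dz by partial fractions, (7*z**3 - 14*z**2 + 36*z - 40)/(z**4 - 2*z**3 + 4*z**2 - 8*z) = -4/(z**2 + 4) + 2/(z - 2) + 5/z: now ∫(5/z) dz + ∫(2/(z - 2)) dz + ∫(-4/(z**2 + 4)) dz.
Step 2. Evaluate the standard form [assuming z > 0]: now 5*log(z) + ∫(2/(z - 2)) dz + ∫(-4/(z**2 + 4)) dz.
Step 3. Evaluate the standard form [assuming z > 2]: now 5*log(z) + 2*log(z - 2) + ∫(-4/(z**2 + 4)) dz.
Step 4. Evaluate the standard form: now 5*log(z) + 2*log(z - 2) - 2*atan(z/2).
Answer: 5*log(z) + 2*log(z - 2) - 2*atan(z/2).


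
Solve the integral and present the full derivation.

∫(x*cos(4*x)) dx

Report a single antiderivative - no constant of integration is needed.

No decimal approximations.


Step 1. Integrate ∫(x*cos(4*x)) dx by parts with u = x, dv = (cos(4*x)) dx, so v = sin(4*x)/4: now x*sin(4*x)/4 + ∫(-sin(4*x)/4) dx.
Step 2. Evaluate the standard form: now x*sin(4*x)/4 + cos(4*x)/16.
Answer: x*sin(4*x)/4 + cos(4*x)/16.


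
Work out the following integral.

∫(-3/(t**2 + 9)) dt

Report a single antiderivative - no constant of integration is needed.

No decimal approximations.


Answer: -atan(t/3).


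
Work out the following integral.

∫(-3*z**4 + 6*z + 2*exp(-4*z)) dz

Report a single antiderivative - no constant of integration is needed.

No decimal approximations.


Answer: -3*z**5/5 + 3*z**2 - exp(-4*z)/2.


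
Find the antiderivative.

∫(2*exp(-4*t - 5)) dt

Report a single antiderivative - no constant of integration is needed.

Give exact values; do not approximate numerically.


Answer: -exp(-4*t - 5)/2.


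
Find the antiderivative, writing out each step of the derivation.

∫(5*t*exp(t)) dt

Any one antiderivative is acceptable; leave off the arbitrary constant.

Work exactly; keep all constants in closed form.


Step 1. Integrate ∫(5*t*exp(t)) dt by parts with u = t, dv = (5*exp(t)) dt, so v = 5*exp(t): now 5*t*exp(t) + ∫(-5*exp(t)) dt.
Step 2. Evaluate the standard form: now 5*t*exp(t) - 5*exp(t).
Answer: 5*t*exp(t) - 5*exp(t).


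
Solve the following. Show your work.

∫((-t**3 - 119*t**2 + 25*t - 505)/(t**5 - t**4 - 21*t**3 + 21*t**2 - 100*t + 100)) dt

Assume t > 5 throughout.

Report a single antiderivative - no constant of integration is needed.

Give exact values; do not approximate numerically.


Step 1. Decompose ∫((-t**3 - 119*t**2 + 25*t - 505)/(t**5 - t**4 - 21*t**3 + 21*t**2 - 100*t + 100)) dt by partial fractions, (-t**3 - 119*t**2 + 25*t - 505)/(t**5 - t**4 - 21*t**3 + 21*t**2 - 100*t + 100) = -1/(t**2 + 4) - 2/(t + 5) + 5/(t - 1) - 3/(t - 5): now ∫(-3/(t - 5)) dt + ∫(5/(t - 1)) dt + ∫(-2/(t + 5)) dt + ∫(-1/(t**2 + 4)) dt.
Step 2. Evaluate the standard form [assuming t > 1]: now 5*log(t - 1) + ∫(-3/(t - 5)) dt + ∫(-2/(t + 5)) dt + ∫(-1/(t**2 + 4)) dt.
Step 3. Evaluate the standard form [assuming t > -5]: now 5*log(t - 1) - 2*log(t + 5) + ∫(-3/(t - 5)) dt + ∫(-1/(t**2 + 4)) dt.
Step 4. Evaluate the standard form [assuming t > 5]: now -3*log(t - 5) + 5*log(t - 1) - 2*log(t + 5) + ∫(-1/(t**2 + 4)) dt.
Step 5. Evaluate the standard form: now -3*log(t - 5) + 5*log(t - 1) - 2*log(t + 5) - atan(t/2)/2.
Answer: -3*log(t - 5) + 5*log(t - 1) - 2*log(t + 5) - atan(t/2)/2.


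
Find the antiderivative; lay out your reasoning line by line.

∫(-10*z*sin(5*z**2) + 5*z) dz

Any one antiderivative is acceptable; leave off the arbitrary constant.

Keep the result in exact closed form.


Step 1. Rewrite: now ∫(5*z) dz + ∫(-10*z*sin(5*z**2)) dz.
Step 2. Evaluate the standard form: now 5*z**2/2 + ∫(-10*z*sin(5*z**2)) dz.
Step 3. Substitute u = z**2, turning ∫(-10*z*sin(5*z**2)) dz into ∫(-5*sin(5*u)) du: now 5*z**2/2 + ∫(-5*sin(5*u)) du.
Step 4. Evaluate the standard form: now 5*z**2/2 + cos(5*u).
Step 5. Substitute back u = z**2: now 5*z**2/2 + cos(5*z**2).
Answer: 5*z**2/2 + cos(5*z**2).


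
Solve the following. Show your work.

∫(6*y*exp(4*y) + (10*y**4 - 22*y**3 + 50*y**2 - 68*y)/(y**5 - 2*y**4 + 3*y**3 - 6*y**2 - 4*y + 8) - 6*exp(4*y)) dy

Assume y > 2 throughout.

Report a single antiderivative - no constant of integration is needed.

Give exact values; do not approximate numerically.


Step 1. Rewrite: now ∫(6*y*exp(4*y)) dy + ∫((10*y**4 - 22*y**3 + 50*y**2 - 68*y)/(y**5 - 2*y**4 + 3*y**3 - 6*y**2 - 4*y + 8)) dy + ∫(-6*exp(4*y)) dy.
Step 2. Evaluate the standard form: now -3*exp(4*y)/2 + ∫(6*y*exp(4*y)) dy + ∫((10*y**4 - 22*y**3 + 50*y**2 - 68*y)/(y**5 - 2*y**4 + 3*y**3 - 6*y**2 - 4*y + 8)) dy.
Step 3. Integrate ∫(6*y*exp(4*y)) dy by parts with u = y, dv = (6*exp(4*y)) dy, so v = 3*exp(4*y)/2: now 3*y*exp(4*y)/2 - 3*exp(4*y)/2 + ∫((10*y**4 - 22*y**3 + 50*y**2 - 68*y)/(y**5 - 2*y**4 + 3*y**3 - 6*y**2 - 4*y + 8)) dy + ∫(-3*exp(4*y)/2) dy.
Step 4. Evaluate the standard form: now 3*y*exp(4*y)/2 - 15*exp(4*y)/8 + ∫((10*y**4 - 22*y**3 + 50*y**2 - 68*y)/(y**5 - 2*y**4 + 3*y**3 - 6*y**2 - 4*y + 8)) dy.
Step 5. Decompose ∫((10*y**4 - 22*y**3 + 50*y**2 - 68*y)/(y**5 - 2*y**4 + 3*y**3 - 6*y**2 - 4*y + 8)) dy by partial fractions, (10*y**4 - 22*y**3 + 50*y**2 - 68*y)/(y**5 - 2*y**4 + 3*y**3 - 6*y**2 - 4*y + 8) = -4/(y**2 + 4) + 5/(y + 1) + 3/(y - 1) + 2/(y - 2): now 3*y*exp(4*y)/2 - 15*exp(4*y)/8 + ∫(2/(y - 2)) dy + ∫(3/(y - 1)) dy + ∫(5/(y + 1)) dy + ∫(-4/(y**2 + 4)) dy.
Step 6. Evaluate the standard form [assuming y > 1]: now 3*y*exp(4*y)/2 - 15*exp(4*y)/8 + 3*log(y - 1) + ∫(2/(y - 2)) dy + ∫(5/(y + 1)) dy + ∫(-4/(y**2 + 4)) dy.
Step 7. Evaluate the standard form [assuming y > 2]: now 3*y*exp(4*y)/2 - 15*exp(4*y)/8 + 2*log(y - 2) + 3*log(y - 1) + ∫(5/(y + 1)) dy + ∫(-4/(y**2 + 4)) dy.
Step 8. Evaluate the standard form [assuming y > -1]: now 3*y*exp(4*y)/2 - 15*exp(4*y)/8 + 2*log(y - 2) + 3*log(y - 1) + 5*log(y + 1) + ∫(-4/(y**2 + 4)) dy.
Step 9. Evaluate the standard form: now 3*y*exp(4*y)/2 - 15*exp(4*y)/8 + 2*log(y - 2) + 3*log(y - 1) + 5*log(y + 1) - 2*atan(y/2).
Answer: 3*y*exp(4*y)/2 - 15*exp(4*y)/8 + 2*log(y - 2) + 3*log(y - 1) + 5*log(y + 1) - 2*atan(y/2).
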